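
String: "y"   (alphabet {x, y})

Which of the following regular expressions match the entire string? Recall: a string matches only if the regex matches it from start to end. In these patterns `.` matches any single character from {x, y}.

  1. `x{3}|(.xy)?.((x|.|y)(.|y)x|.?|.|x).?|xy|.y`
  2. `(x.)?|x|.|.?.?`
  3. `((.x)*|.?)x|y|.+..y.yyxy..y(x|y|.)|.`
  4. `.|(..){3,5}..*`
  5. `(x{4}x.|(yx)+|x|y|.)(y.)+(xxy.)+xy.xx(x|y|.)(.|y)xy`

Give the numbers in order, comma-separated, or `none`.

1, 2, 3, 4

1 → match
2 → match
3 → match
4 → match
5 → no match — must end with "xy"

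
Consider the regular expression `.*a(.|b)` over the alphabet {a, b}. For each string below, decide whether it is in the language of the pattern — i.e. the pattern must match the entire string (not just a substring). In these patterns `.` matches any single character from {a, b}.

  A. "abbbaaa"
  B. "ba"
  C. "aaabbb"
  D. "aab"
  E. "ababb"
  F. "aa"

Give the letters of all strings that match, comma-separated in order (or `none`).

A. "abbbaaa" → match
B. "ba" → no match
C. "aaabbb" → no match
D. "aab" → match
E. "ababb" → no match
F. "aa" → match

A, D, F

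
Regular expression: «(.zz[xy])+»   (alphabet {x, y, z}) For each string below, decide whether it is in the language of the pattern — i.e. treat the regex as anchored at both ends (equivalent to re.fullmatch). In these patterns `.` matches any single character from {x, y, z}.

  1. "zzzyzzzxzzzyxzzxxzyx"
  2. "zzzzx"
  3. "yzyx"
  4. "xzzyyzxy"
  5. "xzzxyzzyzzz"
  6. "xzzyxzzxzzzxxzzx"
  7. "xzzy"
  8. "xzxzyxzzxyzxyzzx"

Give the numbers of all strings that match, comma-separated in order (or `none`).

1 → no match
2 → no match
3 → no match
4 → no match
5 → no match
6 → match
7 → match
8 → no match

6, 7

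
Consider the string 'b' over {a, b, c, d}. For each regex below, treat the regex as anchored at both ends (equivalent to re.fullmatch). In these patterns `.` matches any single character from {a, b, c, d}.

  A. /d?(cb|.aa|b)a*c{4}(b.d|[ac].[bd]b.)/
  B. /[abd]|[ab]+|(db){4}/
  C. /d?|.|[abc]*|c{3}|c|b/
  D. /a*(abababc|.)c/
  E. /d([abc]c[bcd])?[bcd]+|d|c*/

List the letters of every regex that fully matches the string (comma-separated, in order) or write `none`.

B, C

A → no match
B → match
C → match
D → no match — must end with 'c'
E → no match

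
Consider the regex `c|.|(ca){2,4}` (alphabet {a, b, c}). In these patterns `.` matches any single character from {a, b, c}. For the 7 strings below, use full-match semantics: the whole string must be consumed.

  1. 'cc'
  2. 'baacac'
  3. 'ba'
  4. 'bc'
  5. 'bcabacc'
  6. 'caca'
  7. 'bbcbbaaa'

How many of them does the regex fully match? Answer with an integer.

1

1 → no match
2 → no match
3 → no match
4 → no match
5 → no match
6 → match
7 → no match
Total matched: 1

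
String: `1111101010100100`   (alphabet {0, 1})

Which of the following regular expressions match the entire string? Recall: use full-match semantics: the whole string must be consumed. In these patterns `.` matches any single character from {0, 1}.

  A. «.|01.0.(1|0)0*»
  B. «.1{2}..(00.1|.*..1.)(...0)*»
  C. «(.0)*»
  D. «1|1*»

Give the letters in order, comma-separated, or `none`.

B

A → no match
B → match
C → no match
D → no match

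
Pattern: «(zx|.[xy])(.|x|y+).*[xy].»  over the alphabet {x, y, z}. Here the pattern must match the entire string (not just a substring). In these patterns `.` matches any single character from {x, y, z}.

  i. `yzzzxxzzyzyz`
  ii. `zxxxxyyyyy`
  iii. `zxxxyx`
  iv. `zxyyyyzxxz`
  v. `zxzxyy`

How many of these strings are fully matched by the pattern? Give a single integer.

i → no match
ii → match
iii → match
iv → match
v → match
Total matched: 4

4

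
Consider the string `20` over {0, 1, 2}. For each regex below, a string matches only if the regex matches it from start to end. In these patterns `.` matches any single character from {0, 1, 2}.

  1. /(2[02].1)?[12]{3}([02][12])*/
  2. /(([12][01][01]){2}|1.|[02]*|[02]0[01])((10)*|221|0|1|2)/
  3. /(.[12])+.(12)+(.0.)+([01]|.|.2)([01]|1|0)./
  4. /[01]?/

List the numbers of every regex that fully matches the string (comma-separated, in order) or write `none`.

1 → no match
2 → match
3 → no match
4 → no match

2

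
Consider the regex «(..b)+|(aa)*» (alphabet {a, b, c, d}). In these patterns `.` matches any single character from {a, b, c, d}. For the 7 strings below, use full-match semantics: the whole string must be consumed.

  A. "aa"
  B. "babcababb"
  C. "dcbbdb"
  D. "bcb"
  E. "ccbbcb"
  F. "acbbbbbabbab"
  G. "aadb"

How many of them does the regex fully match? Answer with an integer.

A. "aa" → match
B. "babcababb" → match
C. "dcbbdb" → match
D. "bcb" → match
E. "ccbbcb" → match
F. "acbbbbbabbab" → match
G. "aadb" → no match
Total matched: 6

6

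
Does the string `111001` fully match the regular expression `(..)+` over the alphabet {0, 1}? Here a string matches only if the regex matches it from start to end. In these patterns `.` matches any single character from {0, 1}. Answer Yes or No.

Yes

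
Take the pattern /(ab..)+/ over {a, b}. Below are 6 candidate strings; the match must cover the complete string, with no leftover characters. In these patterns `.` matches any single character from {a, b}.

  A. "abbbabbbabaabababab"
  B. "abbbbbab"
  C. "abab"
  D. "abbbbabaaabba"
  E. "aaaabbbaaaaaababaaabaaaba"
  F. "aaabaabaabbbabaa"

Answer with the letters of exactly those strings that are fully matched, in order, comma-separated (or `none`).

A → no match
B. "abbbbbab" → no match
C. "abab" → match
D → no match
E → no match — must start with "ab"
F → no match — must start with "ab"

C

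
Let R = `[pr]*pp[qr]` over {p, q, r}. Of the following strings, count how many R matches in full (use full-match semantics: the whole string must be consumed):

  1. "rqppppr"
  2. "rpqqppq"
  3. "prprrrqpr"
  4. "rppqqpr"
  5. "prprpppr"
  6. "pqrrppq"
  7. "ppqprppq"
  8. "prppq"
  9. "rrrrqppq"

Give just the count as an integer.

2

1 → no match
2 → no match
3 → no match
4 → no match
5 → match
6 → no match
7 → no match
8 → match
9 → no match
Total matched: 2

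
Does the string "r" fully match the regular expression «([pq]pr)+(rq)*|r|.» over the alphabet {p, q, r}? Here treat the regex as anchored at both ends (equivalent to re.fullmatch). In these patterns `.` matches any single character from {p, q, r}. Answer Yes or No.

Yes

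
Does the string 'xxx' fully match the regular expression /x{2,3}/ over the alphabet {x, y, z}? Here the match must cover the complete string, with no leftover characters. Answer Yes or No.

Yes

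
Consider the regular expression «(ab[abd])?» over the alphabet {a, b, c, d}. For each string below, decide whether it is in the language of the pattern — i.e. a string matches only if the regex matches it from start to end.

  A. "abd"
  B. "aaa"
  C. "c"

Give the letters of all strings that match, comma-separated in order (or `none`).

A

A. "abd" → match
B. "aaa" → no match
C. "c" → no match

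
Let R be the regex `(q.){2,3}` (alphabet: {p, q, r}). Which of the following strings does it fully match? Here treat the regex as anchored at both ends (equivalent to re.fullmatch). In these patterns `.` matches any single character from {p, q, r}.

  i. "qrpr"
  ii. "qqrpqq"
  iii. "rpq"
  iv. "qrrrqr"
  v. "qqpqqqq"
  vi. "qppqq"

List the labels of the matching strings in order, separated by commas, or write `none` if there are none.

none

i. "qrpr" → no match
ii. "qqrpqq" → no match
iii. "rpq" → no match — must start with "q"
iv. "qrrrqr" → no match
v. "qqpqqqq" → no match
vi. "qppqq" → no match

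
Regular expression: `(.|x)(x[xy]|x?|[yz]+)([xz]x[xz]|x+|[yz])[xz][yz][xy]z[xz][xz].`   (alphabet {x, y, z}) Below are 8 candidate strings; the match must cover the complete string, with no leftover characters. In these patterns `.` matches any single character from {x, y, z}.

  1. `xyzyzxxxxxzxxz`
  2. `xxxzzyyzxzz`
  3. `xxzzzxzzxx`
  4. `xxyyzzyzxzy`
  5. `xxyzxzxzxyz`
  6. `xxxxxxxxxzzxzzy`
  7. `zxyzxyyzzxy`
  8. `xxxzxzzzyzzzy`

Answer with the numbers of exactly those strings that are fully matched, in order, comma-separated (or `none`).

2, 3, 4, 7, 8

1 → no match
2 → match
3 → match
4 → match
5 → no match
6 → no match
7 → match
8 → match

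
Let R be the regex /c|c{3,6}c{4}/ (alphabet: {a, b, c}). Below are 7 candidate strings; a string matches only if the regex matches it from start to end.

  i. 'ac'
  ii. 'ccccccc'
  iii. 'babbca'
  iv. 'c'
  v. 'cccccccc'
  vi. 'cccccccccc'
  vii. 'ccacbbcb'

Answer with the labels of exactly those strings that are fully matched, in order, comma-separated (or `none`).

i → no match — must start with 'c'
ii → match
iii → no match — must start with 'c'
iv → match
v → match
vi → match
vii → no match — must end with 'c'

ii, iv, v, vi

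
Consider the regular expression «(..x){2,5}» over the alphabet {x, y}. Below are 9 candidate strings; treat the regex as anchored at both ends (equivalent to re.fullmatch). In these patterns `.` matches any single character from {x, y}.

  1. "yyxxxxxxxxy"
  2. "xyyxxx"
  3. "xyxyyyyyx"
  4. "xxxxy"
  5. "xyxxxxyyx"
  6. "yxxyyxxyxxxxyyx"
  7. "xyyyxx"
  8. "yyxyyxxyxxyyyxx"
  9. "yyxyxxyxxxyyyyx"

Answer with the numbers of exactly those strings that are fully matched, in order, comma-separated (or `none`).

5, 6

1. "yyxxxxxxxxy" → no match — must end with "x"
2. "xyyxxx" → no match
3. "xyxyyyyyx" → no match
4. "xxxxy" → no match — must end with "x"
5. "xyxxxxyyx" → match
6 → match
7. "xyyyxx" → no match
8 → no match
9 → no match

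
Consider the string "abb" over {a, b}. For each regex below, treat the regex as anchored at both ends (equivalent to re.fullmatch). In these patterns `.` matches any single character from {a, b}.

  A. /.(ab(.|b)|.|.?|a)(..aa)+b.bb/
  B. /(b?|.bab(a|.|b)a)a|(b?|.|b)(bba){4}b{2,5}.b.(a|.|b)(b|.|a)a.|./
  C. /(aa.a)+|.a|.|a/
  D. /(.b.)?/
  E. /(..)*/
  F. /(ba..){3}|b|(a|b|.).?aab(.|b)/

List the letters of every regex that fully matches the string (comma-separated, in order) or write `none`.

A → no match
B → no match
C → no match
D → match
E → no match
F → no match

D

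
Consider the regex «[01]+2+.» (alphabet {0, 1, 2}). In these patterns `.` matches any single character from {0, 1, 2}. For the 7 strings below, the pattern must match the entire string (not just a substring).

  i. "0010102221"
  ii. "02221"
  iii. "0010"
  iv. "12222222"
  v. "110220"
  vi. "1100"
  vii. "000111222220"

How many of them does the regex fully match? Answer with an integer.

5

i → match
ii → match
iii → no match
iv → match
v → match
vi → no match
vii → match
Total matched: 5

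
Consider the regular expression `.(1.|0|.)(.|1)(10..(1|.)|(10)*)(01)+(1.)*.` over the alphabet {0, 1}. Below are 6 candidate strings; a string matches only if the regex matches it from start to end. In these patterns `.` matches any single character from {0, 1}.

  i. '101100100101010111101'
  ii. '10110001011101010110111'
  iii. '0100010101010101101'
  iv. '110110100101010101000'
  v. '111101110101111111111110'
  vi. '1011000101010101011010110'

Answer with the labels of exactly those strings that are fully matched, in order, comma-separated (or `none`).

i, iii, vi

i → match
ii → no match
iii → match
iv → no match
v → no match
vi → match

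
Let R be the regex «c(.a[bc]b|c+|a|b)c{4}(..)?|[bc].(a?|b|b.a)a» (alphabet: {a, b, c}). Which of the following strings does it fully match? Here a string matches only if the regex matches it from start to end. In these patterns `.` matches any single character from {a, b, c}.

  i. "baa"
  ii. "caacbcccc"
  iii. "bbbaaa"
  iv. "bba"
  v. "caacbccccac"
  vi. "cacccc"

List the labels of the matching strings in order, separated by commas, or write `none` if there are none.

i → match
ii → match
iii → match
iv → match
v → match
vi → match

i, ii, iii, iv, v, vi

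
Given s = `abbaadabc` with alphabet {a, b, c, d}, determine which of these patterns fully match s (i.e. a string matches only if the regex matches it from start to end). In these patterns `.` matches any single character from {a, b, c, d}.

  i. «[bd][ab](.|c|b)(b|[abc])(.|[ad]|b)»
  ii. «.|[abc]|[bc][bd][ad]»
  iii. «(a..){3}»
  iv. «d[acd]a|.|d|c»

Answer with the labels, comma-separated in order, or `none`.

i → no match
ii → no match
iii → match
iv → no match

iii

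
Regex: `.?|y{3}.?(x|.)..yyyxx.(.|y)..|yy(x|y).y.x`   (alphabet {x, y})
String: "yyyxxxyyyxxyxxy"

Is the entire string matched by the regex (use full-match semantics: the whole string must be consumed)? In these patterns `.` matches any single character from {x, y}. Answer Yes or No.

Yes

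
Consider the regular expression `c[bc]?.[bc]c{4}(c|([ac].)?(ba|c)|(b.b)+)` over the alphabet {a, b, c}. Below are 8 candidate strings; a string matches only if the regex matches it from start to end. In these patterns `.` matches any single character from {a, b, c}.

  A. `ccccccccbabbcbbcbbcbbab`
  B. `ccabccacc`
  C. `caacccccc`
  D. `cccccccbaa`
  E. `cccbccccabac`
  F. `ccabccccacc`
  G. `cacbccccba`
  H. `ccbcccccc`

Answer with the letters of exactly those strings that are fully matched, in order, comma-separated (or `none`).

A, F, H

A → match
B. `ccabccacc` → no match
C. `caacccccc` → no match
D. `cccccccbaa` → no match
E. `cccbccccabac` → no match
F. `ccabccccacc` → match
G. `cacbccccba` → no match
H. `ccbcccccc` → match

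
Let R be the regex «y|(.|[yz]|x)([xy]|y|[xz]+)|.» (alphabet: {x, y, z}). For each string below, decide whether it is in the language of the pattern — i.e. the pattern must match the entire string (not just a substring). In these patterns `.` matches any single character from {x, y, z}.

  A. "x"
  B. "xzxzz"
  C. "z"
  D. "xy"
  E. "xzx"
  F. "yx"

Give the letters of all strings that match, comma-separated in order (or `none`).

A → match
B → match
C → match
D → match
E → match
F → match

A, B, C, D, E, F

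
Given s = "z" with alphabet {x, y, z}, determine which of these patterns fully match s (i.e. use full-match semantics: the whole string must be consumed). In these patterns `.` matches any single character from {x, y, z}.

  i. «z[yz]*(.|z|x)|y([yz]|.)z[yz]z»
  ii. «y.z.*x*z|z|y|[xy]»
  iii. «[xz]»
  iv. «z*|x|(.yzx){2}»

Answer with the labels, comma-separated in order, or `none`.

ii, iii, iv

i → no match
ii → match
iii → match
iv → match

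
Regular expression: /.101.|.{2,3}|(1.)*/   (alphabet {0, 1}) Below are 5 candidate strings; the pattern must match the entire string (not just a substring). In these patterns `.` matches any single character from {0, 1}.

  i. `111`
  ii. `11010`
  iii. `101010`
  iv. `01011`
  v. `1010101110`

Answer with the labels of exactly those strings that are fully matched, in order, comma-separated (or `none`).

i → match
ii → match
iii → match
iv → match
v → match

i, ii, iii, iv, v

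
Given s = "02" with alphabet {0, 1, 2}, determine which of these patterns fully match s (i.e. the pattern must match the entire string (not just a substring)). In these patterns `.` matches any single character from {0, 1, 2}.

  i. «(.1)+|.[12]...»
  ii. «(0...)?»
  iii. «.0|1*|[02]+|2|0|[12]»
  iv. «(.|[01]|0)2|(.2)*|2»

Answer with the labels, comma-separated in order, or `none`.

i → no match
ii → no match
iii → match
iv → match

iii, iv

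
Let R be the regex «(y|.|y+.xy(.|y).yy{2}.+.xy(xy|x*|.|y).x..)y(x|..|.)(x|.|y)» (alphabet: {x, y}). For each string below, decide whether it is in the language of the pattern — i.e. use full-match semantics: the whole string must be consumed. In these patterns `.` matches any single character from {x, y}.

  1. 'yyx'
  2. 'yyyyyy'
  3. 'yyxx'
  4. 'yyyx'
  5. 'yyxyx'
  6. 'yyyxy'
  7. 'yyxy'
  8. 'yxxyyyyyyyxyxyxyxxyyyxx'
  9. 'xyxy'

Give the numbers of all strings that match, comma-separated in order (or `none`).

1 → no match
2 → no match
3 → match
4 → match
5 → match
6 → match
7 → match
8 → match
9 → match

3, 4, 5, 6, 7, 8, 9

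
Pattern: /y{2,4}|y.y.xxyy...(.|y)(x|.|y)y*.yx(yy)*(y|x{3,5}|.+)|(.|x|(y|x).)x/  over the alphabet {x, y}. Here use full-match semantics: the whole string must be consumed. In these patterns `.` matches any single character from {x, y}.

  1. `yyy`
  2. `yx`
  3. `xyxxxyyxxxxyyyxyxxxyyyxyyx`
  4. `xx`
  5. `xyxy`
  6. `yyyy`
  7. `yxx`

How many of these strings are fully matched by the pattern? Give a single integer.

5

1 → match
2 → match
3 → no match
4 → match
5 → no match
6 → match
7 → match
Total matched: 5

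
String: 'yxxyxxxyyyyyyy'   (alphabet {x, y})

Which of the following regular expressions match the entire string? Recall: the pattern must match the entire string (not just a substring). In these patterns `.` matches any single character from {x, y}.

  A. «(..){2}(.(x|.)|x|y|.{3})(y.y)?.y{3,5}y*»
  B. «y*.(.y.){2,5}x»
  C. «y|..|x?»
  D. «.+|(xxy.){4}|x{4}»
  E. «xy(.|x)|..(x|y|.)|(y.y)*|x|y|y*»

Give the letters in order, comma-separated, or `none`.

A, D

A → match
B → no match — must end with 'x'
C → no match
D → match
E → no match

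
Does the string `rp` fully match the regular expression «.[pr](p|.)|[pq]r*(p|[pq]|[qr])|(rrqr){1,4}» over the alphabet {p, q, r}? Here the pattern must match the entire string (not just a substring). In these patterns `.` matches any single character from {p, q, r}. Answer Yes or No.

No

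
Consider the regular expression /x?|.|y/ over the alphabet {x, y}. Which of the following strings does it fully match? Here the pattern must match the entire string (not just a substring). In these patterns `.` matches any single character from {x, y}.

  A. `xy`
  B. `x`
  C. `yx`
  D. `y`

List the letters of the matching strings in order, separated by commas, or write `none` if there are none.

A → no match
B → match
C → no match
D → match

B, D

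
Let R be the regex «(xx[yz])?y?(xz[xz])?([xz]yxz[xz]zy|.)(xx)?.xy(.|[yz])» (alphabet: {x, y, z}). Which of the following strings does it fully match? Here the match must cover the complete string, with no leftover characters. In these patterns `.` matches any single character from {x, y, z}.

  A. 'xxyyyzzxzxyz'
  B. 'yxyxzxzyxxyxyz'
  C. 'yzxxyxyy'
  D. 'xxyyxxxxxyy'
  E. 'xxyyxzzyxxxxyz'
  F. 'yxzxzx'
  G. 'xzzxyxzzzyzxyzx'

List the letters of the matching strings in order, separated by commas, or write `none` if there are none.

A → no match
B → match
C → match
D → match
E → match
F → no match
G → no match

B, C, D, E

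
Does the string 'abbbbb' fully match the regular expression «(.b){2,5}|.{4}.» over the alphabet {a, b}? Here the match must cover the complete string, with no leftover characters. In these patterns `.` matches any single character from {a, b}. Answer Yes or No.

Yes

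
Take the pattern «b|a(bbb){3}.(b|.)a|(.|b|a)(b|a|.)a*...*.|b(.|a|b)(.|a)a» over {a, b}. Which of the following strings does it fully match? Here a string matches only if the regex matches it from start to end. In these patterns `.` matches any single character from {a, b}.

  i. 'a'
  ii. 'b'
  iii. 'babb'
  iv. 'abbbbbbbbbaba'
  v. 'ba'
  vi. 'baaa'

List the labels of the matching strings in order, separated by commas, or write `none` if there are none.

i → no match
ii → match
iii → no match
iv → match
v → no match
vi → match

ii, iv, vi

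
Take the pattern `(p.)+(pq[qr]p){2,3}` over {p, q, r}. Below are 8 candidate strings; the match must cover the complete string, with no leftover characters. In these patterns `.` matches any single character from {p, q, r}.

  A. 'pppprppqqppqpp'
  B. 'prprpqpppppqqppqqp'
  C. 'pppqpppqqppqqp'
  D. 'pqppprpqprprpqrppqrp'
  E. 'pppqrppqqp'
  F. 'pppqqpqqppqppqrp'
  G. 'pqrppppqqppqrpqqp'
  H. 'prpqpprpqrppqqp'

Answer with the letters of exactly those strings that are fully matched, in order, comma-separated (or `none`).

B, C, D, E

A → no match
B → match
C → match
D → match
E. 'pppqrppqqp' → match
F → no match
G → no match
H → no match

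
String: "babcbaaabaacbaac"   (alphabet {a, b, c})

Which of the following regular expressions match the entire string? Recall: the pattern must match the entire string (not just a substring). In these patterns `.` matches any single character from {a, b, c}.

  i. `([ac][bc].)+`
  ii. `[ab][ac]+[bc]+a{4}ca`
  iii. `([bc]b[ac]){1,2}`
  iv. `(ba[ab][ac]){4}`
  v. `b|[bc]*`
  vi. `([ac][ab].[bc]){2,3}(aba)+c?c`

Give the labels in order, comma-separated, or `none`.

iv

i → no match
ii → no match — must end with "aca"
iii → no match
iv → match
v → no match
vi → no match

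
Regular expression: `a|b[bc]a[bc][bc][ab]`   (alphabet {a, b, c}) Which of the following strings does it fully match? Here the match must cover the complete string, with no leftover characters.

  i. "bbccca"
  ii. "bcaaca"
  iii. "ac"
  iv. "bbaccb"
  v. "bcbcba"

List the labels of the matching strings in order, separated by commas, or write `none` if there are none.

iv

i → no match
ii → no match
iii → no match
iv → match
v → no match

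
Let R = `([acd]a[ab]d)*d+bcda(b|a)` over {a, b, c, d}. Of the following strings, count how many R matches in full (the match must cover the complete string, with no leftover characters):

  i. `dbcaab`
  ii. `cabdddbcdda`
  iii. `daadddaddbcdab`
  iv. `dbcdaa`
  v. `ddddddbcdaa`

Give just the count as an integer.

i → no match
ii → no match
iii → no match
iv → match
v → match
Total matched: 2

2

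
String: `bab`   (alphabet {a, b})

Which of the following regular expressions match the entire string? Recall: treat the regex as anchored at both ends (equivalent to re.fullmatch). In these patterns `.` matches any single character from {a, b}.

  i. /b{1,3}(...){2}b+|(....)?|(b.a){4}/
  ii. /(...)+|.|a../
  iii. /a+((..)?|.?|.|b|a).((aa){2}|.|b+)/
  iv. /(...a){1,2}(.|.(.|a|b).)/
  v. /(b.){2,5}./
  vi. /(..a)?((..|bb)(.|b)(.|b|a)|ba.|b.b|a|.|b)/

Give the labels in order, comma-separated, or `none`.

ii, vi

i → no match
ii → match
iii → no match — must start with `a`
iv → no match
v → no match
vi → match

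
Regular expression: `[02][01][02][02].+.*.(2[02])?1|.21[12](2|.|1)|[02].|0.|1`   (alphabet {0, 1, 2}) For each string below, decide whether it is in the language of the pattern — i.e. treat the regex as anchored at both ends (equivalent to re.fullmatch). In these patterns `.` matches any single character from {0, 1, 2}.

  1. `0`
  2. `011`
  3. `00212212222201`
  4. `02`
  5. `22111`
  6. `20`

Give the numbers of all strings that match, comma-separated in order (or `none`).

4, 5, 6

1 → no match
2 → no match
3 → no match
4 → match
5 → match
6 → match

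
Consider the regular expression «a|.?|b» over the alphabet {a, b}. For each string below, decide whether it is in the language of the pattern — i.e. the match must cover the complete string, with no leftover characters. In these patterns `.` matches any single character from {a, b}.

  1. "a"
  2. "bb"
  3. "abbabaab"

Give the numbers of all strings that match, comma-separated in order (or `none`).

1

1 → match
2 → no match
3 → no match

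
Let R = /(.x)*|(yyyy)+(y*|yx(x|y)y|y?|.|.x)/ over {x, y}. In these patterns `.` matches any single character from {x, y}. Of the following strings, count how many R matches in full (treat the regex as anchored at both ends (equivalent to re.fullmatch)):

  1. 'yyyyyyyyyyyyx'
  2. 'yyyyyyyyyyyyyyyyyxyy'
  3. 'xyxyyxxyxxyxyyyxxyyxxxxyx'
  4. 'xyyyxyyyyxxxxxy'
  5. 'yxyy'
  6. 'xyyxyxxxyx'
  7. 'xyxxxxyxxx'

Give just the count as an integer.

1 → match
2 → match
3 → no match
4 → no match
5. 'yxyy' → no match
6. 'xyyxyxxxyx' → no match
7. 'xyxxxxyxxx' → no match
Total matched: 2

2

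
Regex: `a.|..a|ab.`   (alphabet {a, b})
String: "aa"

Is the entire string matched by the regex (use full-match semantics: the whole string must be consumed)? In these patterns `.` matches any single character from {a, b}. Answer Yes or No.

Yes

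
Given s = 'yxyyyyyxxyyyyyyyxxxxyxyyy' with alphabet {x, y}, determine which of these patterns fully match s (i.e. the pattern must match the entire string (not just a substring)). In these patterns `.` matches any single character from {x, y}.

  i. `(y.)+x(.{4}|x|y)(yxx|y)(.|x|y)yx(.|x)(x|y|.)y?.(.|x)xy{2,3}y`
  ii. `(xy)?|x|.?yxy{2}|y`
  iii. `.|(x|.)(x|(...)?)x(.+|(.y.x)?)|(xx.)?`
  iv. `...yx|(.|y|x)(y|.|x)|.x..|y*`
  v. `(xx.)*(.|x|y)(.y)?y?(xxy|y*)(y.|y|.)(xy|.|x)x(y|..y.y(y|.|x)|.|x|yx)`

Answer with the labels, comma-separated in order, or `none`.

i, iii

i → match
ii → no match
iii → match
iv → no match
v → no match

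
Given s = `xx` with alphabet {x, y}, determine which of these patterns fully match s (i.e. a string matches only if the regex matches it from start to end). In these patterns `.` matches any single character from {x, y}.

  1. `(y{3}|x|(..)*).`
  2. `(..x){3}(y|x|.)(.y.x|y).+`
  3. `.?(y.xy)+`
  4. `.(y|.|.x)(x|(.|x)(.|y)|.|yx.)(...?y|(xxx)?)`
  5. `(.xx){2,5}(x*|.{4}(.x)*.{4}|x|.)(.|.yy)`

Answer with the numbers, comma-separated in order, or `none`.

1 → match
2 → no match
3 → no match — must end with `xy`
4 → no match
5 → no match

1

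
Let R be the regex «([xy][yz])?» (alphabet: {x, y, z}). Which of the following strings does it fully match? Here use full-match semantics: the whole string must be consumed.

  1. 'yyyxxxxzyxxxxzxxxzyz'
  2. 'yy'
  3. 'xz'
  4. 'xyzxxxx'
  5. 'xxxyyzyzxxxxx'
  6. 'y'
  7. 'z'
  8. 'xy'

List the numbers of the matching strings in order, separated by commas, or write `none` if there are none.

1 → no match
2 → match
3 → match
4 → no match
5 → no match
6 → no match
7 → no match
8 → match

2, 3, 8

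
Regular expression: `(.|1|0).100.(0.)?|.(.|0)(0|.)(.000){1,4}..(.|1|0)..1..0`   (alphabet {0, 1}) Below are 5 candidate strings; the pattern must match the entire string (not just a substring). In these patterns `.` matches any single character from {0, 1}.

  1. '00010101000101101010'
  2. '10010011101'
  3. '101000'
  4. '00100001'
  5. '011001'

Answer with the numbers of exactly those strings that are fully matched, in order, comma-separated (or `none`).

3, 4, 5

1 → no match
2 → no match
3 → match
4 → match
5 → match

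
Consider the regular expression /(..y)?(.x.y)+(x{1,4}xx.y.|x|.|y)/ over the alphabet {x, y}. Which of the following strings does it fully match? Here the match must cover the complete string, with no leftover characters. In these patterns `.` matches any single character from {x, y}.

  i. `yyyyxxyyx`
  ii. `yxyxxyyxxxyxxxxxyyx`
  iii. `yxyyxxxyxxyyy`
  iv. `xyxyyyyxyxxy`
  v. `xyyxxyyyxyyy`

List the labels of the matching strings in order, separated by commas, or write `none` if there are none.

ii, iii, v

i → no match
ii → match
iii → match
iv → no match
v → match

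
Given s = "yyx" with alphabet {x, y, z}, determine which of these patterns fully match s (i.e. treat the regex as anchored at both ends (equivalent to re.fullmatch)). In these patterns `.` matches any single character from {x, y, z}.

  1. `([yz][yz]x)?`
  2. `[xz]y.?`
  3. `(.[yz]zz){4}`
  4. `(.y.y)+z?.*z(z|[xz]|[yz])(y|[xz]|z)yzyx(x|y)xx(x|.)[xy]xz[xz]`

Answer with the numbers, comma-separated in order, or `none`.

1 → match
2 → no match
3 → no match — must end with "zz"
4 → no match

1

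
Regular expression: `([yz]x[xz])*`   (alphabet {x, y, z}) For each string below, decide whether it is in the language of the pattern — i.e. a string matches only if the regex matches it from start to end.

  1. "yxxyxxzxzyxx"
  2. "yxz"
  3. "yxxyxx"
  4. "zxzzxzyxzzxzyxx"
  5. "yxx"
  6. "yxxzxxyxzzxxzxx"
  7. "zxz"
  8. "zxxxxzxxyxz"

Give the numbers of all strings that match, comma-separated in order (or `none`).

1. "yxxyxxzxzyxx" → match
2. "yxz" → match
3. "yxxyxx" → match
4 → match
5. "yxx" → match
6 → match
7. "zxz" → match
8. "zxxxxzxxyxz" → no match

1, 2, 3, 4, 5, 6, 7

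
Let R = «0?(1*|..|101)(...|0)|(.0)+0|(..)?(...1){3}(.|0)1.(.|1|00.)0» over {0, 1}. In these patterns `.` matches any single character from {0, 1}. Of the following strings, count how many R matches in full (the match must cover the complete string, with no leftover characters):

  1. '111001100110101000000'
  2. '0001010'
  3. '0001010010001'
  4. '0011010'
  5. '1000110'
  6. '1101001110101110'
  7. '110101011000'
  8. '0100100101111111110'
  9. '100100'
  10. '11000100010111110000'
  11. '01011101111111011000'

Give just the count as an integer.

1 → no match
2 → no match
3 → no match
4 → no match
5 → no match
6 → no match
7 → no match
8 → no match
9 → no match
10 → no match
11 → no match
Total matched: 0

0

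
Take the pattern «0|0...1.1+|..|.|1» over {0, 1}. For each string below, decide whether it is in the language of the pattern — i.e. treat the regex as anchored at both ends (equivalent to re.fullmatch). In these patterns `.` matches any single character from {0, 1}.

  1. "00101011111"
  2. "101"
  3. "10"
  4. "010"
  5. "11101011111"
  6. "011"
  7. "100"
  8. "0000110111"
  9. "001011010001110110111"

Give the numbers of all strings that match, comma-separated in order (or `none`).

1 → match
2 → no match
3 → match
4 → no match
5 → no match
6 → no match
7 → no match
8 → no match
9 → no match

1, 3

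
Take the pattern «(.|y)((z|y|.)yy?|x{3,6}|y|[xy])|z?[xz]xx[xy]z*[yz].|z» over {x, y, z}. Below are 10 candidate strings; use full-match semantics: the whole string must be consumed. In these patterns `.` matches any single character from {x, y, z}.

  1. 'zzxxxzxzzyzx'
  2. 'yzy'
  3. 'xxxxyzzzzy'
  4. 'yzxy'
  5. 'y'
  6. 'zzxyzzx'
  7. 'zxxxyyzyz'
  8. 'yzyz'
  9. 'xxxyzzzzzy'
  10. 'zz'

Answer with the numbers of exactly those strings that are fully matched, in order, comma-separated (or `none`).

2, 9

1 → no match
2 → match
3 → no match
4 → no match
5 → no match
6 → no match
7 → no match
8 → no match
9 → match
10 → no match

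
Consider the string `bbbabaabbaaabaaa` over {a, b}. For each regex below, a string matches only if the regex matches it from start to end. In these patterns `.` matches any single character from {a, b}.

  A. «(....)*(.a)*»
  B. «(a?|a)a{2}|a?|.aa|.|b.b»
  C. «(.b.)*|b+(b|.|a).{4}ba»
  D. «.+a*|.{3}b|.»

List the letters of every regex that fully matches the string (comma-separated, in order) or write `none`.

A, D

A → match
B → no match
C → no match
D → match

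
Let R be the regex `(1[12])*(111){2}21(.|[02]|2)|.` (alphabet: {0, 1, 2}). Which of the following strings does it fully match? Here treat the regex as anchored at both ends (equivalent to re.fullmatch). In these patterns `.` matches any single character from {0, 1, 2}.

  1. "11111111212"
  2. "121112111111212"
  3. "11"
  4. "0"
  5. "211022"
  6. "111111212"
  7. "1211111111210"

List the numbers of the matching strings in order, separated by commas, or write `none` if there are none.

1. "11111111212" → match
2 → match
3. "11" → no match
4. "0" → match
5. "211022" → no match
6. "111111212" → match
7 → match

1, 2, 4, 6, 7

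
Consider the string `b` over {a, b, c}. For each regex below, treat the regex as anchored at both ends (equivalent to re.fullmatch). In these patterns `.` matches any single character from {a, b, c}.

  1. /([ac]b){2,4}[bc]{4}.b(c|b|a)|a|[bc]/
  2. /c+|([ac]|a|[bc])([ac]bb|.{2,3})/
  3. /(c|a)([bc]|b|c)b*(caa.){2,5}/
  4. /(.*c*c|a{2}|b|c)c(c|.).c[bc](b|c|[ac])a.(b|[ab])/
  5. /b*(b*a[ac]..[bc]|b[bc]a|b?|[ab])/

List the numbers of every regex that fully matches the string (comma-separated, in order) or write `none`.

1, 5

1 → match
2 → no match
3 → no match
4 → no match
5 → match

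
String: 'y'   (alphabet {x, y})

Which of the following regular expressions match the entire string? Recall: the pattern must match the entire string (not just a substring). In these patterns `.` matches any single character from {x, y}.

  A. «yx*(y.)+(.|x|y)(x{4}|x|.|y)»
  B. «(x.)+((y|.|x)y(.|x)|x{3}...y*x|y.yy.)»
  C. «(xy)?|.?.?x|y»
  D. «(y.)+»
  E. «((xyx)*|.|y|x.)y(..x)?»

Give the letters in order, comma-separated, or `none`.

C, E

A → no match
B → no match — must start with 'x'
C → match
D → no match
E → match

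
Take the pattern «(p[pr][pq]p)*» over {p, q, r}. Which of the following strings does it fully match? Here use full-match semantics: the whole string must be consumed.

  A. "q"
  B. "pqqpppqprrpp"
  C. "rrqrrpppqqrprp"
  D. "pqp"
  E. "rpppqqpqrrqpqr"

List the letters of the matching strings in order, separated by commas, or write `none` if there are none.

A → no match
B → no match
C → no match
D → no match
E → no match

none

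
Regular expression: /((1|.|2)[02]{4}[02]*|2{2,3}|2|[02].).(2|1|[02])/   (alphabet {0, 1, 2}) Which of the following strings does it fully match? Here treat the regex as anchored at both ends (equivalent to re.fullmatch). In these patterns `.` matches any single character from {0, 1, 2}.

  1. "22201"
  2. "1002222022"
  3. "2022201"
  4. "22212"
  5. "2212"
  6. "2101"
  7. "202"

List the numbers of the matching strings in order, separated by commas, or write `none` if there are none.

1, 2, 3, 4, 5, 6, 7

1. "22201" → match
2. "1002222022" → match
3. "2022201" → match
4. "22212" → match
5. "2212" → match
6. "2101" → match
7. "202" → match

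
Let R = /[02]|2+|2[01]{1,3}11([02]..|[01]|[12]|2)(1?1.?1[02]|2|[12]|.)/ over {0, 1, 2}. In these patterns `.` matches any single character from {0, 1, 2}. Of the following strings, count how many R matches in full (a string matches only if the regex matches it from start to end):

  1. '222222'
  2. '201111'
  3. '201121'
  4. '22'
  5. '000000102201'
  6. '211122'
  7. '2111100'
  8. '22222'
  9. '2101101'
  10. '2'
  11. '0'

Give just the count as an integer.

1 → match
2 → match
3 → match
4 → match
5 → no match
6 → match
7 → match
8 → match
9 → match
10 → match
11 → match
Total matched: 10

10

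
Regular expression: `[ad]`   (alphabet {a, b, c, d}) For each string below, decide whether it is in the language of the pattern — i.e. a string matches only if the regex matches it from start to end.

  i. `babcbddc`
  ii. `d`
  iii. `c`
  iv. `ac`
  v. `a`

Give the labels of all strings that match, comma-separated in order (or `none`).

i → no match
ii → match
iii → no match
iv → no match
v → match

ii, v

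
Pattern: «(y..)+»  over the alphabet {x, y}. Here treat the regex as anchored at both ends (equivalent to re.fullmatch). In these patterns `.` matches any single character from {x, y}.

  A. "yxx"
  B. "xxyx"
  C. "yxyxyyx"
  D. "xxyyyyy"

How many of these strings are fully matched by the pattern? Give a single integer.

A. "yxx" → match
B. "xxyx" → no match — must start with "y"
C. "yxyxyyx" → no match
D. "xxyyyyy" → no match — must start with "y"
Total matched: 1

1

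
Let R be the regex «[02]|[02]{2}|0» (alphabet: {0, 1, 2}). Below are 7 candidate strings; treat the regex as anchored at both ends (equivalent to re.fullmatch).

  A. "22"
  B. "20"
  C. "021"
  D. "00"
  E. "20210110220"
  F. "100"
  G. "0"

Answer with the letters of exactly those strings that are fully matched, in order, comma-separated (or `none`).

A → match
B → match
C → no match
D → match
E → no match
F → no match
G → match

A, B, D, G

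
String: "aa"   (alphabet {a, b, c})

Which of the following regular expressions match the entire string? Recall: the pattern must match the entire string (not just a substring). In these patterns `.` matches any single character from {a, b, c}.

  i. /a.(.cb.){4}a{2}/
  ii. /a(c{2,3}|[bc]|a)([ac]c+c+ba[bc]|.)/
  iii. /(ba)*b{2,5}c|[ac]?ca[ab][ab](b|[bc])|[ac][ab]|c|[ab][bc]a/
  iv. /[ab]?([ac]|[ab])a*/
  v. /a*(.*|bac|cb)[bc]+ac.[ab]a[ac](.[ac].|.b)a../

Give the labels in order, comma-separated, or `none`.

i → no match
ii → no match
iii → match
iv → match
v → no match

iii, iv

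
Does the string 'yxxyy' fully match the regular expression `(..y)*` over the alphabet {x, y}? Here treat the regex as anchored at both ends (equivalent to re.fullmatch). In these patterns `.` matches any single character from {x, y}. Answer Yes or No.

No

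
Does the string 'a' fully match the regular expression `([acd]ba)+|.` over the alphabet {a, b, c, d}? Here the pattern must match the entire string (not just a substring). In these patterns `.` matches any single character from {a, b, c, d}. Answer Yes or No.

Yes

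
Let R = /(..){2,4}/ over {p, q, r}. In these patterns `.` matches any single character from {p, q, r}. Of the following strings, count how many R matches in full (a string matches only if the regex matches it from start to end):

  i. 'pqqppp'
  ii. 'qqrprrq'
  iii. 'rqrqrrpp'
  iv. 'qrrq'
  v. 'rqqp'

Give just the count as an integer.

4

i → match
ii → no match
iii → match
iv → match
v → match
Total matched: 4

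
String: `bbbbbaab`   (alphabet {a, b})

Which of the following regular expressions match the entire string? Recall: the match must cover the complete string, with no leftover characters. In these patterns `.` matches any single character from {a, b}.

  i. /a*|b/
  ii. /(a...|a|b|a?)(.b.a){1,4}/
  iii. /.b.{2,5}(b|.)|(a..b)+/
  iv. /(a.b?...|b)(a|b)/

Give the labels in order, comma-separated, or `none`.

iii

i → no match
ii → no match — must end with `a`
iii → match
iv → no match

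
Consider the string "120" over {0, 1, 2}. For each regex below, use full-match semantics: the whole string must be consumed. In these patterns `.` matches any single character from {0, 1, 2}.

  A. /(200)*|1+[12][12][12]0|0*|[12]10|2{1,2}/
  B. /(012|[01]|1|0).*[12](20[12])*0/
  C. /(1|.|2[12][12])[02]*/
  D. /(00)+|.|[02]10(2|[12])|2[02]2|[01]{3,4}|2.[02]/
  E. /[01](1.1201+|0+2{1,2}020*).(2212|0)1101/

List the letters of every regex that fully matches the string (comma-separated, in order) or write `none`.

A → no match
B → match
C → match
D → no match
E → no match — must end with "1101"

B, C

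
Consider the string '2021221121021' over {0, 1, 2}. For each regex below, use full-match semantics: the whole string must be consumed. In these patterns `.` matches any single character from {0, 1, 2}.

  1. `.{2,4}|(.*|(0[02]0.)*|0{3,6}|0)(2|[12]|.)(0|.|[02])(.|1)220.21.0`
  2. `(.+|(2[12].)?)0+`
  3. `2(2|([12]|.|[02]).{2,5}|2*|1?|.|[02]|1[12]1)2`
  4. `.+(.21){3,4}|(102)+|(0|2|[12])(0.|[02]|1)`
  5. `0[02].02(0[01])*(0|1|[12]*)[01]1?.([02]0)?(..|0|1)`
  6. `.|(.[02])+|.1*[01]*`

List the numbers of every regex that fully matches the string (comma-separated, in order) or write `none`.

4

1 → no match
2 → no match — must end with '0'
3 → no match — must end with '2'
4 → match
5 → no match — must start with '0'
6 → no match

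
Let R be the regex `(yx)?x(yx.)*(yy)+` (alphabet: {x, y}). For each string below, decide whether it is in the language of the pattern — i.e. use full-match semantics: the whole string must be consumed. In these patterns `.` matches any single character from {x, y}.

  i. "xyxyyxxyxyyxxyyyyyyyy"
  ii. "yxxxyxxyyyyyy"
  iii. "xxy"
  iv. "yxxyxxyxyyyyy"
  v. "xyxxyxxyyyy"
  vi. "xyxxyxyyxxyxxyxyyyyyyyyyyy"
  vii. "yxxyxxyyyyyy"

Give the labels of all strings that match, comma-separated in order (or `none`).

i → match
ii → no match
iii → no match — must end with "yy"
iv → match
v → match
vi → match
vii → match

i, iv, v, vi, vii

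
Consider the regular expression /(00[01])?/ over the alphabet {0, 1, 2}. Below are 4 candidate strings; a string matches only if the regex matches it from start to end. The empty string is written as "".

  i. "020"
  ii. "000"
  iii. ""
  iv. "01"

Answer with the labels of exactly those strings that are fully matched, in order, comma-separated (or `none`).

i. "020" → no match
ii. "000" → match
iii. "" → match
iv. "01" → no match

ii, iii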